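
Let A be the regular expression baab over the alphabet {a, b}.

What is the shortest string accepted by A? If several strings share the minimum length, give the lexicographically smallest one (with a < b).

By inspection of the expression, no string of length less than 4 matches, and baab is the lexicographically first match of length 4.

baab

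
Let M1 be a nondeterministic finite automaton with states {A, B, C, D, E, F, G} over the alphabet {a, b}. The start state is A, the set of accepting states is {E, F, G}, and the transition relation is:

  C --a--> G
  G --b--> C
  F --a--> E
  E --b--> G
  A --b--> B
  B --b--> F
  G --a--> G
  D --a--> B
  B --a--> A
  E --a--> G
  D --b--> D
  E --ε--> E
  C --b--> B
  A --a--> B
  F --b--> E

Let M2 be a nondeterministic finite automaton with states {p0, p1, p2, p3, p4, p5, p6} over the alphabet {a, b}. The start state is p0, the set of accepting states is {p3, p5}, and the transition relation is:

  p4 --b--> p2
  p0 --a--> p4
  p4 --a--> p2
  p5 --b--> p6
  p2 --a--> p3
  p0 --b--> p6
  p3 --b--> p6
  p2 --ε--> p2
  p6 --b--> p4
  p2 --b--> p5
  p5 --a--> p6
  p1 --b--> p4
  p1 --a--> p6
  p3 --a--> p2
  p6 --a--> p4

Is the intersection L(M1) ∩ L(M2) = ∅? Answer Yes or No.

The string aba is accepted by both M1 and M2.
Hence L(M1) ∩ L(M2) ≠ ∅.

No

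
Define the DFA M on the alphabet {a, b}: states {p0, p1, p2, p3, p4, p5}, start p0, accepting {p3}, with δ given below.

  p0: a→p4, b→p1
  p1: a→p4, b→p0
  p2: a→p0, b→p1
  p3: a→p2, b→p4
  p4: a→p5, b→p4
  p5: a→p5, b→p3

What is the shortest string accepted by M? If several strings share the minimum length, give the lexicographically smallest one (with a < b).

aab

A breadth-first search from p0 reaches an accepting state first via the path p0 → p4 → p5 → p3 on input aab.
No string of length < 3 is accepted (BFS exhausts all shorter strings without reaching an accepting state), and aab is the lexicographically least accepting string of length 3.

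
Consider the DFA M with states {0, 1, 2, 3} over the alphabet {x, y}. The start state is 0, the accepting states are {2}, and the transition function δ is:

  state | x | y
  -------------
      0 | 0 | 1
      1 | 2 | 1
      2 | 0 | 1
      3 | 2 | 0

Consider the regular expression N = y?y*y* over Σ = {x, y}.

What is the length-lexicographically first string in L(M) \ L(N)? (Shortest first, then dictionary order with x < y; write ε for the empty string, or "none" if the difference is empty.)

yx

The string yx is accepted by M but not by N.
No shorter string lies in the difference, and yx is the lexicographically first length-2 string in L(M) \ L(N).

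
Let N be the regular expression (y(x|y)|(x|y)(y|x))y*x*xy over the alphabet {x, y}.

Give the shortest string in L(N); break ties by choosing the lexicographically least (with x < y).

xxxy

By inspection of the expression, no string of length less than 4 matches, and xxxy is the lexicographically first match of length 4.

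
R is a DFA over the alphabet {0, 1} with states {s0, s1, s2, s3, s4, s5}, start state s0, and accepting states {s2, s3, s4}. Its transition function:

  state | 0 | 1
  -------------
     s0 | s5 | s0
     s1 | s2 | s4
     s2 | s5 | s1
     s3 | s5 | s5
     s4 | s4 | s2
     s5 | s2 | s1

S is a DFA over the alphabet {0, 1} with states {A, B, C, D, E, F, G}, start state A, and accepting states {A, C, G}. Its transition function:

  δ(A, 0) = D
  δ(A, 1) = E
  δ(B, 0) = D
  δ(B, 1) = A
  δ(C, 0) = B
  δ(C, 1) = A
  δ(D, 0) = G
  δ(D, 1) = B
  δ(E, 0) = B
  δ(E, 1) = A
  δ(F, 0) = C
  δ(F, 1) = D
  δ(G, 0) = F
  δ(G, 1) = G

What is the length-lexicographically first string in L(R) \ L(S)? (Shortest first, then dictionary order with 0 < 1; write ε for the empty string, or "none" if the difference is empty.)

The string 010 is accepted by R but not by S.
No shorter string lies in the difference, and 010 is the lexicographically first length-3 string in L(R) \ L(S).

010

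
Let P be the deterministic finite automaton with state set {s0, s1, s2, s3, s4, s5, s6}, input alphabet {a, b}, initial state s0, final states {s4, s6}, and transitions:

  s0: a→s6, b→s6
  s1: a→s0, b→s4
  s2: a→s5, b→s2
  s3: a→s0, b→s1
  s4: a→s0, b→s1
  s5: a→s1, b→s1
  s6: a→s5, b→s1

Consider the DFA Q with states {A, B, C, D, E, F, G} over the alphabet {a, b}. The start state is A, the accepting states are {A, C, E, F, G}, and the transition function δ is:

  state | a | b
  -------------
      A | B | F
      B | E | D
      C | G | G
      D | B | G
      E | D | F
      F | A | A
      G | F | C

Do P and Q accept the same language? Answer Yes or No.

The string a is accepted by P but rejected by Q.
So L(P) ≠ L(Q).

No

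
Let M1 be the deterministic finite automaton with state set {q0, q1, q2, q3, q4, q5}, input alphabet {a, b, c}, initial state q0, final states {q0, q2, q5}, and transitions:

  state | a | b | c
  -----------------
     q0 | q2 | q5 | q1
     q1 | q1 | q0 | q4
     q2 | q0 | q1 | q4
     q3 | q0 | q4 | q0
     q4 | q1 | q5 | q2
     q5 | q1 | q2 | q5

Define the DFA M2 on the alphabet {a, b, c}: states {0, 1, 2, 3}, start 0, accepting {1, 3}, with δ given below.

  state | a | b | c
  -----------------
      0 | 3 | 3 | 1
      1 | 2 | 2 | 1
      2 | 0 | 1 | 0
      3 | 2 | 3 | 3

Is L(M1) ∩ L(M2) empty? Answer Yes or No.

No

The string a is accepted by both M1 and M2.
Hence L(M1) ∩ L(M2) ≠ ∅.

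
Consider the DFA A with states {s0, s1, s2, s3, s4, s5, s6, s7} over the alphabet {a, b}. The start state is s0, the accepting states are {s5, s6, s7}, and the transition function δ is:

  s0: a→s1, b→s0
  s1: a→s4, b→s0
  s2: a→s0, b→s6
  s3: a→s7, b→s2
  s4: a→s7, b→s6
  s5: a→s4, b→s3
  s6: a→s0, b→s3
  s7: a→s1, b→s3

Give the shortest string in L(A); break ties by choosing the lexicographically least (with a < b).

A breadth-first search from s0 reaches an accepting state first via the path s0 → s1 → s4 → s7 on input aaa.
No string of length < 3 is accepted (BFS exhausts all shorter strings without reaching an accepting state), and aaa is the lexicographically least accepting string of length 3.

aaa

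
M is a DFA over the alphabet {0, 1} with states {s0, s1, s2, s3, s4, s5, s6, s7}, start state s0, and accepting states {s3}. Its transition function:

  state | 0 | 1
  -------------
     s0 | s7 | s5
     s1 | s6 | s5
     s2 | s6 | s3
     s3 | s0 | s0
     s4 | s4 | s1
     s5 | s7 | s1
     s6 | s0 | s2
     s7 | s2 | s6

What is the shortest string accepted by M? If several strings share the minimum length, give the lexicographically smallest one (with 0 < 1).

001

A breadth-first search from s0 reaches an accepting state first via the path s0 → s7 → s2 → s3 on input 001.
No string of length < 3 is accepted (BFS exhausts all shorter strings without reaching an accepting state), and 001 is the lexicographically least accepting string of length 3.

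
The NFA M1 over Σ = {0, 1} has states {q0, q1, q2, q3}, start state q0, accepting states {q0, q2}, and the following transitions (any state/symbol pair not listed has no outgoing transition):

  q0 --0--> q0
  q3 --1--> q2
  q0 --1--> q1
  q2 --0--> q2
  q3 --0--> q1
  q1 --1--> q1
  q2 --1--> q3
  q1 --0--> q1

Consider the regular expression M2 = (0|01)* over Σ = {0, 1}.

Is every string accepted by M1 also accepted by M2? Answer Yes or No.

Yes

Converting the expression M2 to a DFA (subset construction, then merging equivalent states) gives the minimal DFA with states {r0, r1, r2}, start state r0, accepting states {r0, r1} and transitions r0: 0→r1, 1→r2; r1: 0→r1, 1→r0; r2: 0→r2, 1→r2.
Exploring the product automaton M1 × M2 from the start pair (q0, r0), following both machines on each input symbol, reaches 5 state pairs: (q0, r0), (q0, r1), (q1, r2), (q1, r0), (q1, r1).
M1 accepts in {q0, q2} and M2 accepts in {r0, r1}. The reachable pairs whose M1-component is accepting are (q0, r0), (q0, r1); in each of them the M2-component is accepting too, so the product for L(M1) \ L(M2) (M1-component accepting, M2-component rejecting) has no reachable accepting pair and the difference is empty.
Hence every string in L(M1) is also in L(M2).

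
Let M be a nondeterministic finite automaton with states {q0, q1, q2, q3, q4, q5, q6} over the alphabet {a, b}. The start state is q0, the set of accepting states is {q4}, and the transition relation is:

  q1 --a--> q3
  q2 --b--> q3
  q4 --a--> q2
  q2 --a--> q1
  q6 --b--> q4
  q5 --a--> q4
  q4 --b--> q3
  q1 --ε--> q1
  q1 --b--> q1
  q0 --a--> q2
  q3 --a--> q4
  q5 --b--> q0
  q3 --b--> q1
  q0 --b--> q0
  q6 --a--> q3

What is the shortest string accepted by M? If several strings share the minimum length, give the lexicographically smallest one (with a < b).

A breadth-first search from q0 reaches an accepting state first via the path q0 → q2 → q3 → q4 on input aba.
No string of length < 3 is accepted (BFS exhausts all shorter strings without reaching an accepting state), and aba is the lexicographically least accepting string of length 3.

aba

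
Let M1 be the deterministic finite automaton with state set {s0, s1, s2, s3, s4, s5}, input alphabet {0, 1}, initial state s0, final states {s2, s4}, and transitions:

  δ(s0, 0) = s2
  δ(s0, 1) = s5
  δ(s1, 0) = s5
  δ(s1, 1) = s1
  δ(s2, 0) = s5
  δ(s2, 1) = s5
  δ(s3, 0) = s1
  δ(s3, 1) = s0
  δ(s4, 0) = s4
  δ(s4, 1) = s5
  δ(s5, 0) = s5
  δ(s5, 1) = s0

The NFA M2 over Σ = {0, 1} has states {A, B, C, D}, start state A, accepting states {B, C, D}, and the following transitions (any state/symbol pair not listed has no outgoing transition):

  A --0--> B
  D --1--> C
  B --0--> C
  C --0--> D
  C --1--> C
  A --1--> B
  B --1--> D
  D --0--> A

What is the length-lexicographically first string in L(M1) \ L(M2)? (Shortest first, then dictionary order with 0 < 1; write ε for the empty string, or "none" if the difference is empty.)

The string 110 is accepted by M1 but not by M2.
No shorter string lies in the difference, and 110 is the lexicographically first length-3 string in L(M1) \ L(M2).

110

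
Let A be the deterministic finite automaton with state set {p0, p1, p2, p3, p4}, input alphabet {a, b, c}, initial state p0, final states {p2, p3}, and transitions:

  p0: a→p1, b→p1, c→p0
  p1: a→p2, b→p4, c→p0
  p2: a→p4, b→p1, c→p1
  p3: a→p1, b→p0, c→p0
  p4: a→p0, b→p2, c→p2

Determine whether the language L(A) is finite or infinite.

State p0 is reachable from the start and can reach an accepting state, and it lies on the cycle p0 → p0.
Traversing that cycle any number of times yields accepted strings of unbounded length, so the language is infinite.

infinite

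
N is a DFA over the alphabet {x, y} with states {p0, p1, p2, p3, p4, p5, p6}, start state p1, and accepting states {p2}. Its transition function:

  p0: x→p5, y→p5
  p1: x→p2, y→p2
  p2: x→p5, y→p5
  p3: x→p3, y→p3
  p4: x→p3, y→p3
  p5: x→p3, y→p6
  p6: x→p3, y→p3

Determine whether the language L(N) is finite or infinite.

finite

The useful states (reachable from p1 and able to reach an accepting state) are {p1, p2}.
Restricted to these states the transition graph has no cycle, so every accepting path has bounded length and L is finite.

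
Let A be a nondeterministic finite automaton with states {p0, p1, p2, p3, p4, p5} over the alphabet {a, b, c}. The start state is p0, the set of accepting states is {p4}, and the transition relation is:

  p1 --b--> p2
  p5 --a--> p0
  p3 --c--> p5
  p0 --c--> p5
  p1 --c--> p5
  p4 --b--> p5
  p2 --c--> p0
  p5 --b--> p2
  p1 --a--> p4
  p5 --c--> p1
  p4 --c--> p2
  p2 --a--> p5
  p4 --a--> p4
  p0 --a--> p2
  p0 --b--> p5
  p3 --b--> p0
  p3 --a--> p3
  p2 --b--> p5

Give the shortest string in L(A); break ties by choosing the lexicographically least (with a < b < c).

A breadth-first search from p0 reaches an accepting state first via the path p0 → p5 → p1 → p4 on input bca.
No string of length < 3 is accepted (BFS exhausts all shorter strings without reaching an accepting state), and bca is the lexicographically least accepting string of length 3.

bca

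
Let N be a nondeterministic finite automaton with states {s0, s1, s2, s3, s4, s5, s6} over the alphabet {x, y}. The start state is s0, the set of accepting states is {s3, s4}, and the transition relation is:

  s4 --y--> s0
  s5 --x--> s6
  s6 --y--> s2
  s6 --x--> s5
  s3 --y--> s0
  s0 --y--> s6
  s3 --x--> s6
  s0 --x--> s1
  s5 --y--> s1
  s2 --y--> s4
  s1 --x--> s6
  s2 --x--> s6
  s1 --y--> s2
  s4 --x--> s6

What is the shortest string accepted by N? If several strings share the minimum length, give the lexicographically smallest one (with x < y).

A breadth-first search from s0 reaches an accepting state first via the path s0 → s1 → s2 → s4 on input xyy.
No string of length < 3 is accepted (BFS exhausts all shorter strings without reaching an accepting state), and xyy is the lexicographically least accepting string of length 3.

xyy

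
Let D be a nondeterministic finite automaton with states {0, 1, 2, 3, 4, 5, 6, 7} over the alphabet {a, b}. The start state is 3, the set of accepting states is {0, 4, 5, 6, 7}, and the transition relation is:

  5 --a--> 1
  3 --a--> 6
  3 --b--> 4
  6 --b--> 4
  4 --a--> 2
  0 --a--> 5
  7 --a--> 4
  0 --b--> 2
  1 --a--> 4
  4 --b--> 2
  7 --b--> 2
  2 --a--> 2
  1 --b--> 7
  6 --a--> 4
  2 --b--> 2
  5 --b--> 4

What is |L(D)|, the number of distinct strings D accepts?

The useful subgraph on states {3, 4, 6} is acyclic, so L(D) is finite; the longest accepting path visits 3 useful states, giving maximum string length 2.
Counting accepting paths from 3 by length: 2 of length 1, 2 of length 2. Total 4.

4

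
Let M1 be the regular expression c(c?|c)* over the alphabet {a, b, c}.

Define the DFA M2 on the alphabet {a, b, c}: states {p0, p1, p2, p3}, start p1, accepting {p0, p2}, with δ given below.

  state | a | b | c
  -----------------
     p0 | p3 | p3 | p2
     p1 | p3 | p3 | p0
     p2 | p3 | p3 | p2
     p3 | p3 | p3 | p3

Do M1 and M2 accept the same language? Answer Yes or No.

Converting the expression M1 to a DFA (subset construction, then merging equivalent states) gives the minimal DFA with states {r0, r1, r2}, start state r0, accepting states {r2} and transitions r0: a→r1, b→r1, c→r2; r1: a→r1, b→r1, c→r1; r2: a→r1, b→r1, c→r2.
Exploring the product automaton M1 × M2 from the start pair (r0, p1), following both machines on each input symbol, reaches 4 state pairs: (r0, p1), (r1, p3), (r2, p0), (r2, p2).
M1 accepts in {r2} and M2 accepts in {p0, p2}. In every reachable pair the two components are either both accepting — (r2, p0), (r2, p2) — or both non-accepting, so no string is accepted by exactly one of the machines: L(M1) \ L(M2) and L(M2) \ L(M1) are both empty.
Hence every string is accepted by M1 iff it is accepted by M2, and the two languages coincide.

Yes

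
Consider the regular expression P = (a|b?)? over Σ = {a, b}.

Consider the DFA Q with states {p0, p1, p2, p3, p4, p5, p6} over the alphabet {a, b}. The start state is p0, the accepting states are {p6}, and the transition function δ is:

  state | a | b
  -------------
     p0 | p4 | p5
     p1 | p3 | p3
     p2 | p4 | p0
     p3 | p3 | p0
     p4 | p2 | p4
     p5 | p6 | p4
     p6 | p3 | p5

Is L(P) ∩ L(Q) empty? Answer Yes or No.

Yes

Converting the expression P to a DFA (subset construction, then merging equivalent states) gives the minimal DFA with states {r0, r1, r2}, start state r0, accepting states {r0, r1} and transitions r0: a→r1, b→r1; r1: a→r2, b→r2; r2: a→r2, b→r2.
Exploring the product automaton P × Q from the start pair (r0, p0), following both machines on each input symbol, reaches 9 state pairs: (r0, p0), (r1, p4), (r1, p5), (r2, p2), (r2, p4), (r2, p6), (r2, p0), (r2, p3), (r2, p5).
P accepts in {r0, r1} and Q accepts in {p6}; no reachable pair has both components accepting, so no string drives both machines to acceptance simultaneously and L(P) ∩ L(Q) = ∅.
So no string is accepted by both, and the intersection is empty.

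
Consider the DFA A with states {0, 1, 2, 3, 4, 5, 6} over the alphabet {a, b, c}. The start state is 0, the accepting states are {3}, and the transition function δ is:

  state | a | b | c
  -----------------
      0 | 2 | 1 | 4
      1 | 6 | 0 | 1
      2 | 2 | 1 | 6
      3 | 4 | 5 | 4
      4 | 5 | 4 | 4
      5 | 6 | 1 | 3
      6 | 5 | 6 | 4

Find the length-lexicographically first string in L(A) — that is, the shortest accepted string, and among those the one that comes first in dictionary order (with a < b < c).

cac

A breadth-first search from 0 reaches an accepting state first via the path 0 → 4 → 5 → 3 on input cac.
No string of length < 3 is accepted (BFS exhausts all shorter strings without reaching an accepting state), and cac is the lexicographically least accepting string of length 3.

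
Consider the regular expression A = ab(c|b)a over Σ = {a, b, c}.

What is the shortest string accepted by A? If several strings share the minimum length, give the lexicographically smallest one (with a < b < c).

abba

By inspection of the expression, no string of length less than 4 matches, and abba is the lexicographically first match of length 4.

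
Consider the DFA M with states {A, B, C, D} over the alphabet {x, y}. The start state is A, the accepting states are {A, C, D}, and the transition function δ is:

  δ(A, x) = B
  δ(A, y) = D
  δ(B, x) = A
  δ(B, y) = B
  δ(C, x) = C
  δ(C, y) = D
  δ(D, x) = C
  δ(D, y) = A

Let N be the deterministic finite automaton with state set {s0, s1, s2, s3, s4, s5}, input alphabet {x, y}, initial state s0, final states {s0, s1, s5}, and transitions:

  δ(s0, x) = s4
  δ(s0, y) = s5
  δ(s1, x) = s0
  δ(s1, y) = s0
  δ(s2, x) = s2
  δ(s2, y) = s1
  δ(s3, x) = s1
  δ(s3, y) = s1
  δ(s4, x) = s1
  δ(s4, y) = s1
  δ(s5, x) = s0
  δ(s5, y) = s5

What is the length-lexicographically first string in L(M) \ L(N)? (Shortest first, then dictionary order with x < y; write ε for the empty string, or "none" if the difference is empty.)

The string yxx is accepted by M but not by N.
No shorter string lies in the difference, and yxx is the lexicographically first length-3 string in L(M) \ L(N).

yxx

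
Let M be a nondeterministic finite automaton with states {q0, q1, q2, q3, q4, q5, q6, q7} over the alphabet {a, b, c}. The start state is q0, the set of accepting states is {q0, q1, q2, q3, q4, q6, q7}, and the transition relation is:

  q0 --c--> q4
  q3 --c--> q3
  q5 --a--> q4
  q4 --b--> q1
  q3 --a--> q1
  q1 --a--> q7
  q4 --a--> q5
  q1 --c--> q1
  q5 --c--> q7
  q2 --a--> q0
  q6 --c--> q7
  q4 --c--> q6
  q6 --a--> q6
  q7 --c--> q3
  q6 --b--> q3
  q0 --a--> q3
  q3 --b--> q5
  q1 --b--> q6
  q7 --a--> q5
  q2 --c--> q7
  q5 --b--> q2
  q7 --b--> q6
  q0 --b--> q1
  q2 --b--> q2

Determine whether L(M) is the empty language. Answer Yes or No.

No

The empty string ε is accepted: the run q0 ends in the accepting state q0.
Since at least one string is accepted, L(M) is not empty.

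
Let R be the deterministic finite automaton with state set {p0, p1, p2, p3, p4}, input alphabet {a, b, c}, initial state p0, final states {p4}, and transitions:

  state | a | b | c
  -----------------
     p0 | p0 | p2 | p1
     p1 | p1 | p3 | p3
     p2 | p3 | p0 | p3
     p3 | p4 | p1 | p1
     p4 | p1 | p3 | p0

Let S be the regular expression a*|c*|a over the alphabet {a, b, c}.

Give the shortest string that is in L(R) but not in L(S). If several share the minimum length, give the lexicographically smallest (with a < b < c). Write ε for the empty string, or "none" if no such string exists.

baa

The string baa is accepted by R but not by S.
No shorter string lies in the difference, and baa is the lexicographically first length-3 string in L(R) \ L(S).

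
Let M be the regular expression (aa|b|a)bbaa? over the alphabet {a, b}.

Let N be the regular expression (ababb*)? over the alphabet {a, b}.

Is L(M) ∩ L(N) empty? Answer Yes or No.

Converting the expression M to a DFA (subset construction, then merging equivalent states) gives the minimal DFA with states {m0, m1, m2, m3, m4, m5, m6, m7}, start state m0, accepting states {m6, m7} and transitions m0: a→m1, b→m2; m1: a→m2, b→m3; m2: a→m4, b→m3; m3: a→m4, b→m5; m4: a→m4, b→m4; m5: a→m6, b→m4; m6: a→m7, b→m4; m7: a→m4, b→m4.
Converting the expression N to a DFA (subset construction, then merging equivalent states) gives the minimal DFA with states {n0, n1, n2, n3, n4, n5}, start state n0, accepting states {n0, n5} and transitions n0: a→n1, b→n2; n1: a→n2, b→n3; n2: a→n2, b→n2; n3: a→n4, b→n2; n4: a→n2, b→n5; n5: a→n2, b→n5.
Exploring the product automaton M × N from the start pair (m0, n0), following both machines on each input symbol, reaches 11 state pairs: (m0, n0), (m1, n1), (m2, n2), (m3, n3), (m4, n2), (m3, n2), (m4, n4), (m5, n2), (m4, n5), (m6, n2), (m7, n2).
M accepts in {m6, m7} and N accepts in {n0, n5}; no reachable pair has both components accepting, so no string drives both machines to acceptance simultaneously and L(M) ∩ L(N) = ∅.
So no string is accepted by both, and the intersection is empty.

Yes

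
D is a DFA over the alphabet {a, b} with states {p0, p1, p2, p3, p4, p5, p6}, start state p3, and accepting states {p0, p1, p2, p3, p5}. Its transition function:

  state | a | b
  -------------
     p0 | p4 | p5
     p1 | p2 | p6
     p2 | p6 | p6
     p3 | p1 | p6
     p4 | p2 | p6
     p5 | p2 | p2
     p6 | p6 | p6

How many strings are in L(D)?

3

The useful subgraph on states {p1, p2, p3} is acyclic, so L(D) is finite; the longest accepting path visits 3 useful states, giving maximum string length 2.
Counting accepting paths from p3 by length: 1 of length 0, 1 of length 1, 1 of length 2. Total 3.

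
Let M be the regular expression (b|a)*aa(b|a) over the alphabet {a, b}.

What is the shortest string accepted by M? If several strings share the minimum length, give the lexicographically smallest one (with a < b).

By inspection of the expression, no string of length less than 3 matches, and aaa is the lexicographically first match of length 3.

aaa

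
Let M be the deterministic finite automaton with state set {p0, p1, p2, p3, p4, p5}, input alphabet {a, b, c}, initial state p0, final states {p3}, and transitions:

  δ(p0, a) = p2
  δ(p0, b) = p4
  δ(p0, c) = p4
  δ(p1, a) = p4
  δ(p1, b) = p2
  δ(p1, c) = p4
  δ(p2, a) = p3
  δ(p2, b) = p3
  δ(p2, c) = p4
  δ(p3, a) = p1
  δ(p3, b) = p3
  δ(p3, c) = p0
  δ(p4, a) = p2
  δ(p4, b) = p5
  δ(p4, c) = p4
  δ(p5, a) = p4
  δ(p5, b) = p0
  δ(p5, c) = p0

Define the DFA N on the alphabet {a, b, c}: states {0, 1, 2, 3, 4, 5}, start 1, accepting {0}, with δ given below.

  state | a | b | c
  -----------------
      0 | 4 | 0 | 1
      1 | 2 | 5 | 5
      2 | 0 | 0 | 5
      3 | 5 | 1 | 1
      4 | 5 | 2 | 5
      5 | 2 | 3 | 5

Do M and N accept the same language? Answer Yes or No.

Yes

Exploring the product automaton M × N from the start pair (p0, 1), following both machines on each input symbol, reaches 6 state pairs: (p0, 1), (p2, 2), (p4, 5), (p3, 0), (p5, 3), (p1, 4).
M accepts in {p3} and N accepts in {0}. In every reachable pair the two components are either both accepting — (p3, 0) — or both non-accepting, so no string is accepted by exactly one of the machines: L(M) \ L(N) and L(N) \ L(M) are both empty.
Hence every string is accepted by M iff it is accepted by N, and the two languages coincide.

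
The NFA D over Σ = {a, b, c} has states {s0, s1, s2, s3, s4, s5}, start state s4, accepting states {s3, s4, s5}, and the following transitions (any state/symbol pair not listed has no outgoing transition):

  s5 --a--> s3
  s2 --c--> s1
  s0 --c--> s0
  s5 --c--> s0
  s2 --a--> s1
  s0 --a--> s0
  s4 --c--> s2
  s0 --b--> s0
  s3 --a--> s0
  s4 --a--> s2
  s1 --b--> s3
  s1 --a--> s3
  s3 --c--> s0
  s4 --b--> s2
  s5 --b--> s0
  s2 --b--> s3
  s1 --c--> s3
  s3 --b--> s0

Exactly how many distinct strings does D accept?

22

The useful subgraph on states {s1, s2, s3, s4} is acyclic, so L(D) is finite; the longest accepting path visits 4 useful states, giving maximum string length 3.
Counting accepting paths from s4 by length: 1 of length 0, 3 of length 2, 18 of length 3. Total 22.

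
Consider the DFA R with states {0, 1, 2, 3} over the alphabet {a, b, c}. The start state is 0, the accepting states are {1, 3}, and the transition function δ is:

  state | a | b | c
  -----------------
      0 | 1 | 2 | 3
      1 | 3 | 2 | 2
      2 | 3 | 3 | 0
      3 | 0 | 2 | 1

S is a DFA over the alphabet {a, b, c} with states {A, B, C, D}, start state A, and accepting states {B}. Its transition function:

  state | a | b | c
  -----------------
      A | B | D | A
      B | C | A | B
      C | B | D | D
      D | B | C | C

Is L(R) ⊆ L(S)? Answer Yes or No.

The string c is in L(R) but not in L(S).
So L(R) ⊄ L(S).

No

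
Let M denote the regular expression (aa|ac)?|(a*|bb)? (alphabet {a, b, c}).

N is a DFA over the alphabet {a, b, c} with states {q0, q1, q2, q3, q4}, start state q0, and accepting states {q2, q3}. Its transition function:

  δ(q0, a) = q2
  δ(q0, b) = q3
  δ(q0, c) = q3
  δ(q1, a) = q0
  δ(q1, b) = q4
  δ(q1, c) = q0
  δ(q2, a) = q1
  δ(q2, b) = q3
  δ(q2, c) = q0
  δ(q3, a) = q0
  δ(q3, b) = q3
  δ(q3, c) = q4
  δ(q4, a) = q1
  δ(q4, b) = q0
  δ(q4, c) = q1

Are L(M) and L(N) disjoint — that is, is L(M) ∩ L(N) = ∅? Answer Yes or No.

No

The string a is accepted by both M and N.
Hence L(M) ∩ L(N) ≠ ∅.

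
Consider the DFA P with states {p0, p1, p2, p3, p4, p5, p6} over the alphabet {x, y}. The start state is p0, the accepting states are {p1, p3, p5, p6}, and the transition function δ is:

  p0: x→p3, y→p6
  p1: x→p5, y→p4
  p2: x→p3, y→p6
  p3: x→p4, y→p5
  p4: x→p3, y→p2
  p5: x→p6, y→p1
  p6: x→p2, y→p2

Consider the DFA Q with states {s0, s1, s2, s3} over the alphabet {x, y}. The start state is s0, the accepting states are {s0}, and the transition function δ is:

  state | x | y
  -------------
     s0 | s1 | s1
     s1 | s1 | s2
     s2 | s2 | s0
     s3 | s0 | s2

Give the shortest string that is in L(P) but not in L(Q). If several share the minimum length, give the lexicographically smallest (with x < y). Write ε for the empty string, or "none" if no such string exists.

x

The string x is accepted by P but not by Q.
No shorter string lies in the difference, and x is the lexicographically first length-1 string in L(P) \ L(Q).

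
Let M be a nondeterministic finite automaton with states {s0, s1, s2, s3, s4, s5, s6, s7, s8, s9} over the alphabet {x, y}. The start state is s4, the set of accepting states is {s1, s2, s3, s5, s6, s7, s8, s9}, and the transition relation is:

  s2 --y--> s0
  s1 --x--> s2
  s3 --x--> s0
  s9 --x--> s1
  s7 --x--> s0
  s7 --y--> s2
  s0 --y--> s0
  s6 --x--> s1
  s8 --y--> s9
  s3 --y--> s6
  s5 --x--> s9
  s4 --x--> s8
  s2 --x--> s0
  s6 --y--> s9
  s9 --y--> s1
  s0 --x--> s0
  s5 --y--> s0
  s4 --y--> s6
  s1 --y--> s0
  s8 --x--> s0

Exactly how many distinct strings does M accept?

14

The useful subgraph on states {s1, s2, s4, s6, s8, s9} is acyclic, so L(M) is finite; the longest accepting path visits 5 useful states, giving maximum string length 4.
Counting accepting paths from s4 by length: 2 of length 1, 3 of length 2, 5 of length 3, 4 of length 4. Total 14.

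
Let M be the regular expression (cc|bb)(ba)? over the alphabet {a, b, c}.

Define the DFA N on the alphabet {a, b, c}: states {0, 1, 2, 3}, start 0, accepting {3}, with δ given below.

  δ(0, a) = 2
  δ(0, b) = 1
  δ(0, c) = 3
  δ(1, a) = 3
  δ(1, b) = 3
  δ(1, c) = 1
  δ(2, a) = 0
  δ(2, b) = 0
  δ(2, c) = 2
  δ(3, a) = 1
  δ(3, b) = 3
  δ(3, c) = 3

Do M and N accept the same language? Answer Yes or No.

The string bbba is accepted by M but rejected by N.
So L(M) ≠ L(N).

No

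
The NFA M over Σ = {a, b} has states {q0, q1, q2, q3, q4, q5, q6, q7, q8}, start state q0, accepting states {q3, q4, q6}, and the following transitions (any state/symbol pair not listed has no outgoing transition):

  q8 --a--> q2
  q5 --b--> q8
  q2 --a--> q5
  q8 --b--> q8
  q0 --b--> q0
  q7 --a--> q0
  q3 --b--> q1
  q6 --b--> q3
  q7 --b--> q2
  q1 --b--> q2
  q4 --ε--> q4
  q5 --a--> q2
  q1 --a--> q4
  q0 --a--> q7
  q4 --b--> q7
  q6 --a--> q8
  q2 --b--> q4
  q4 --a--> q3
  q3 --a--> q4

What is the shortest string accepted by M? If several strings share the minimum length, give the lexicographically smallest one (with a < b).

A breadth-first search from q0 reaches an accepting state first via the path q0 → q7 → q2 → q4 on input abb.
No string of length < 3 is accepted (BFS exhausts all shorter strings without reaching an accepting state), and abb is the lexicographically least accepting string of length 3.

abb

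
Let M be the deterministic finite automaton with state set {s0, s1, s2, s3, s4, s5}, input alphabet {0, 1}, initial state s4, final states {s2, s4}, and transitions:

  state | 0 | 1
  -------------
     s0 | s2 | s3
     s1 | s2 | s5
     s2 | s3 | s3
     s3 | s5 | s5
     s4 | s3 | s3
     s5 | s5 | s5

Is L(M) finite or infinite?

finite

The useful states (reachable from s4 and able to reach an accepting state) are {s4}.
Restricted to these states the transition graph has no cycle, so every accepting path has bounded length and L is finite.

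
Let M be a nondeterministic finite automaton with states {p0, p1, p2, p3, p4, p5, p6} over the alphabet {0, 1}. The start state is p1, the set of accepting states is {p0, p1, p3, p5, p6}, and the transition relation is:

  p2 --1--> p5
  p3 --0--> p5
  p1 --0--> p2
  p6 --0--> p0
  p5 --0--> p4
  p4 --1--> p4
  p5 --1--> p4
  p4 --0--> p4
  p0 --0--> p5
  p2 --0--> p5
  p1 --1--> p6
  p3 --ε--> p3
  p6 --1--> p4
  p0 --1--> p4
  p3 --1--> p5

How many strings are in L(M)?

The useful subgraph on states {p0, p1, p2, p5, p6} is acyclic, so L(M) is finite; the longest accepting path visits 4 useful states, giving maximum string length 3.
Counting accepting paths from p1 by length: 1 of length 0, 1 of length 1, 3 of length 2, 1 of length 3. Total 6.

6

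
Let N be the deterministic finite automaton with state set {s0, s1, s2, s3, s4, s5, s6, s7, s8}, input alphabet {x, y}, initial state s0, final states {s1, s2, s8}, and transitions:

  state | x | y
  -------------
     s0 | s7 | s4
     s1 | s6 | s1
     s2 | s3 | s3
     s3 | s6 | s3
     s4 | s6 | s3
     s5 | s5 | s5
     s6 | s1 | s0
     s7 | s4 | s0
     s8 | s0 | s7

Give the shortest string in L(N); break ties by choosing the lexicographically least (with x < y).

A breadth-first search from s0 reaches an accepting state first via the path s0 → s4 → s6 → s1 on input yxx.
No string of length < 3 is accepted (BFS exhausts all shorter strings without reaching an accepting state), and yxx is the lexicographically least accepting string of length 3.

yxx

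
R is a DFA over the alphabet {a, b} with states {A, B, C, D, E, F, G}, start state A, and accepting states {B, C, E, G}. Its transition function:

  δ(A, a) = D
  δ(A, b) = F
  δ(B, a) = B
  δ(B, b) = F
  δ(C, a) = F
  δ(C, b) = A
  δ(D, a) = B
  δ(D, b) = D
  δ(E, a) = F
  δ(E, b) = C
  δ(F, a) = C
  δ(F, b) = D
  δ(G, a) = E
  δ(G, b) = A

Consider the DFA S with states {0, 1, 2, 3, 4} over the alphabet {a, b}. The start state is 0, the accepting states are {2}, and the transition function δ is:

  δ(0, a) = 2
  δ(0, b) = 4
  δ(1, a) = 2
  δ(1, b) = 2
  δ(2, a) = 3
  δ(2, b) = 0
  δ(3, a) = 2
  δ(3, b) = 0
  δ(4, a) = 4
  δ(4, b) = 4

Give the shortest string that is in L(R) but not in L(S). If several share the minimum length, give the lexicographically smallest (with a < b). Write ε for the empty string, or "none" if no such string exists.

The string aa is accepted by R but not by S.
No shorter string lies in the difference, and aa is the lexicographically first length-2 string in L(R) \ L(S).

aa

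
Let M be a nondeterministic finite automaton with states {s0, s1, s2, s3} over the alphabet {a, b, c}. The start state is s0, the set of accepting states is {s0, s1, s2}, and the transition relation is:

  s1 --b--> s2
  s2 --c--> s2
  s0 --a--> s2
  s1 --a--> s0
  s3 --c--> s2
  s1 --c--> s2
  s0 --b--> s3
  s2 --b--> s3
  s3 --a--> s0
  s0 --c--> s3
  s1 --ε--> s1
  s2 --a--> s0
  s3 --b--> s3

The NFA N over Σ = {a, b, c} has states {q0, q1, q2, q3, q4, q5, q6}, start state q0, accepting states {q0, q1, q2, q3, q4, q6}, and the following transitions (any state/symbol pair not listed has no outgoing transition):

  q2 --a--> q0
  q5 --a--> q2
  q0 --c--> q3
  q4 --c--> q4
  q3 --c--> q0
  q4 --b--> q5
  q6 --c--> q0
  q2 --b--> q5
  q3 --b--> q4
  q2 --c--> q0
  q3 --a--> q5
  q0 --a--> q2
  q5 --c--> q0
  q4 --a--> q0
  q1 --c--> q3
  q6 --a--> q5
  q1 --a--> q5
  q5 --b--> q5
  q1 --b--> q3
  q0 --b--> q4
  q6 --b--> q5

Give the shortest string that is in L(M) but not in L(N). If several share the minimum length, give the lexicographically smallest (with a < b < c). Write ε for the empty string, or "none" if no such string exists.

ca

The string ca is accepted by M but not by N.
No shorter string lies in the difference, and ca is the lexicographically first length-2 string in L(M) \ L(N).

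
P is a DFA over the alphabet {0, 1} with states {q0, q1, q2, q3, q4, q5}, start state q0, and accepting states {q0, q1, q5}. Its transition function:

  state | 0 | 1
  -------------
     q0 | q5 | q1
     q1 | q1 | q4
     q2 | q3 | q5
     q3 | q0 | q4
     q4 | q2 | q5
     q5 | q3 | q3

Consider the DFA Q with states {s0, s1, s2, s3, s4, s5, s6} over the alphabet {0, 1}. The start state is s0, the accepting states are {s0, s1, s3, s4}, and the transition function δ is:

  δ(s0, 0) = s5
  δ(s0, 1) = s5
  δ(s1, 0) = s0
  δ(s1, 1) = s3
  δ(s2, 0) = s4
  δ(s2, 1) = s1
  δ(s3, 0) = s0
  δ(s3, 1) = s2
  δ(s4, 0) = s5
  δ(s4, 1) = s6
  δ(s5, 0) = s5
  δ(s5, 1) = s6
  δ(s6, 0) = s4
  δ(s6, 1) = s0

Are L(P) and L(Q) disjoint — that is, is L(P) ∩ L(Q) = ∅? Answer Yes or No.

The empty string ε is accepted by both P and Q.
Hence L(P) ∩ L(Q) ≠ ∅.

No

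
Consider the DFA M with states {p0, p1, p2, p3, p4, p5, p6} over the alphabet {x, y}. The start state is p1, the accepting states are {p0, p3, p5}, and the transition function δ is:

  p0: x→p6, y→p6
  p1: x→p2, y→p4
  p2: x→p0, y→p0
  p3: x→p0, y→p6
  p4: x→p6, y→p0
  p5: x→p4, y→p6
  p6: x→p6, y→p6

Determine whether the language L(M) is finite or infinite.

finite

The useful states (reachable from p1 and able to reach an accepting state) are {p0, p1, p2, p4}.
Restricted to these states the transition graph has no cycle, so every accepting path has bounded length and L is finite.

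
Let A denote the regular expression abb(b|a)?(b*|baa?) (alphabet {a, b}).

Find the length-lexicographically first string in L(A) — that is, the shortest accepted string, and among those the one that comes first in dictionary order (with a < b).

abb

By inspection of the expression, no string of length less than 3 matches, and abb is the lexicographically first match of length 3.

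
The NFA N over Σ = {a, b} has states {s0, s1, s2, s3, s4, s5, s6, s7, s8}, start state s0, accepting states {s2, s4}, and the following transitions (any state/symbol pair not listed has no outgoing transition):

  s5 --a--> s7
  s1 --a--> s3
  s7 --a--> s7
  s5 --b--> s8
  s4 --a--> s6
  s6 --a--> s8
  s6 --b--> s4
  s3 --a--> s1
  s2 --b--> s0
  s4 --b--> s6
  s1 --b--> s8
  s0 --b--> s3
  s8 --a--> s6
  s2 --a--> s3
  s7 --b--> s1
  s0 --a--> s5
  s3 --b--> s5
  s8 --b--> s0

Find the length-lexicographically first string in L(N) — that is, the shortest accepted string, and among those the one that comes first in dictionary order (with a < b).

abab

A breadth-first search from s0 reaches an accepting state first via the path s0 → s5 → s8 → s6 → s4 on input abab.
No string of length < 4 is accepted (BFS exhausts all shorter strings without reaching an accepting state), and abab is the lexicographically least accepting string of length 4.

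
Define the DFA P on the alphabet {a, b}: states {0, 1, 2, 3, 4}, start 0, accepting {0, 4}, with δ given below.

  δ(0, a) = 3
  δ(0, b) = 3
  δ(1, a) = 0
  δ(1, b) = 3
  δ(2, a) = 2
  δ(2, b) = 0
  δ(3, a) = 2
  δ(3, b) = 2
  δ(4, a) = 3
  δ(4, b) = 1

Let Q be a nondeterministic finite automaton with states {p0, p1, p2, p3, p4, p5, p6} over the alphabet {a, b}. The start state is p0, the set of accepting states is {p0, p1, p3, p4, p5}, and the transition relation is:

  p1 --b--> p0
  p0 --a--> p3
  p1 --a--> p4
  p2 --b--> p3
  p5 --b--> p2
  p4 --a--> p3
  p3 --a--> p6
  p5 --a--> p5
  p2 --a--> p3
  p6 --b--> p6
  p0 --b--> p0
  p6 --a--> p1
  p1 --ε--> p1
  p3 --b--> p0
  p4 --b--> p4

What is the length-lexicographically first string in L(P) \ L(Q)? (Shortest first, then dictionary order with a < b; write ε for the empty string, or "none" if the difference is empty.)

aab

The string aab is accepted by P but not by Q.
No shorter string lies in the difference, and aab is the lexicographically first length-3 string in L(P) \ L(Q).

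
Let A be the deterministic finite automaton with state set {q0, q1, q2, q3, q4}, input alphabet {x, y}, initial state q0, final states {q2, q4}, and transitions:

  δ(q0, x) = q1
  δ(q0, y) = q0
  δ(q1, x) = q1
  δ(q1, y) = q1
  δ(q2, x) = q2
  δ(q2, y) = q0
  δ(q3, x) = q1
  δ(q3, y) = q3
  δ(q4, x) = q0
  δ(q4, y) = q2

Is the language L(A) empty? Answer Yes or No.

Yes

The states reachable from the start state are {q0, q1}.
None of the accepting states {q2, q4} is reachable, so no string is accepted and L(A) = ∅.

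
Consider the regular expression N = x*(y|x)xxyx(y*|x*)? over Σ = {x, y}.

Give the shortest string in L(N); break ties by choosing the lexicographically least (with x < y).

xxxyx

By inspection of the expression, no string of length less than 5 matches, and xxxyx is the lexicographically first match of length 5.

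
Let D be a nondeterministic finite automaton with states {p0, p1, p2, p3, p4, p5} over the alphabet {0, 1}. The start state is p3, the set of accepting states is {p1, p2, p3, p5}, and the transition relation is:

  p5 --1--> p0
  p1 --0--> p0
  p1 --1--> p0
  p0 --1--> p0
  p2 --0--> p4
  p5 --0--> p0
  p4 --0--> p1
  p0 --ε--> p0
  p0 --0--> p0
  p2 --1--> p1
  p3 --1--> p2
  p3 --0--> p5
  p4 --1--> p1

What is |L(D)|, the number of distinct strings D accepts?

The useful subgraph on states {p1, p2, p3, p4, p5} is acyclic, so L(D) is finite; the longest accepting path visits 4 useful states, giving maximum string length 3.
Counting accepting paths from p3 by length: 1 of length 0, 2 of length 1, 1 of length 2, 2 of length 3. Total 6.

6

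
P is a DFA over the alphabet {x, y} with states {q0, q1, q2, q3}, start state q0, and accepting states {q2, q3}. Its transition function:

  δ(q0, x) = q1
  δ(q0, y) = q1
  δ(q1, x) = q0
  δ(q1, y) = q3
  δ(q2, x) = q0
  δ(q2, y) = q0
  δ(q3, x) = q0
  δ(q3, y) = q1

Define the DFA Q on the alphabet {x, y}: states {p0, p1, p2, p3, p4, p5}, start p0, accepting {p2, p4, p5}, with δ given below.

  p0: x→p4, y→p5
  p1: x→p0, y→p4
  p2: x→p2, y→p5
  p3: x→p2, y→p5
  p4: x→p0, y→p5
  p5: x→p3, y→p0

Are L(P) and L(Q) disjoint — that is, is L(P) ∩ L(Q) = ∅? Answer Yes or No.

No

The string xy is accepted by both P and Q.
Hence L(P) ∩ L(Q) ≠ ∅.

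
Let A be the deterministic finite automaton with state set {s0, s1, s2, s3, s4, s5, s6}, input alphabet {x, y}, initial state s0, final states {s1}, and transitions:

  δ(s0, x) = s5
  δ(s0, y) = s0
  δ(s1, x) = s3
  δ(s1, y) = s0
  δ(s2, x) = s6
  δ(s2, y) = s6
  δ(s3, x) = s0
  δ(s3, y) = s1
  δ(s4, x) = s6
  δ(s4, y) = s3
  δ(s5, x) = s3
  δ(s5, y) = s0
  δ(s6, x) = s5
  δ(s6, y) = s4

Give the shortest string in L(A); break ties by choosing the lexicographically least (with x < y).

xxy

A breadth-first search from s0 reaches an accepting state first via the path s0 → s5 → s3 → s1 on input xxy.
No string of length < 3 is accepted (BFS exhausts all shorter strings without reaching an accepting state), and xxy is the lexicographically least accepting string of length 3.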